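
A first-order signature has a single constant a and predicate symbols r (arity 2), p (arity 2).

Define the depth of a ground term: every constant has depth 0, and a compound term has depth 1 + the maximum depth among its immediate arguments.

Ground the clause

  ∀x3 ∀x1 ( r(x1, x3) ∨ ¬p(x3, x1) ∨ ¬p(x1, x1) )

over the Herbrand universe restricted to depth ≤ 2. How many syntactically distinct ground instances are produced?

1

Ground terms of depth ≤ 2:
  With no function symbols every ground term is a constant, so there is exactly 1 ground term at every depth bound.
  N_0 = 1
  N_1 = 1
  N_2 = 1
  Explicitly: a.
So there is exactly 1 ground term available for substitution.
Each of x3, x1 ranges independently over the available ground terms, and distinct assignments produce distinct instances.
Number of ground instances = 1^2 = 1.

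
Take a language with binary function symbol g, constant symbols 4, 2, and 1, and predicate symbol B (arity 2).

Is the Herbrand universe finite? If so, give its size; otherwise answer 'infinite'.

The signature has at least one function symbol (g, arity 2) and at least one constant (4).
Iterating g gives infinitely many distinct ground terms: 4, g(4, 4), g(g(4, 4), g(4, 4)), ...
So the Herbrand universe is infinite.

infinite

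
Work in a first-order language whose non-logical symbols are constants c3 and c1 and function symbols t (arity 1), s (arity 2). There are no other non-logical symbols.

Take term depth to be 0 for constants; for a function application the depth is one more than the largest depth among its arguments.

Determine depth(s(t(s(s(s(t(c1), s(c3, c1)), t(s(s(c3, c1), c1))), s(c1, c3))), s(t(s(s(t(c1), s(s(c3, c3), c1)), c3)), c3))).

7

depth(t(c1)) = 1 + depth(c1) = 1 + 0 = 1
depth(s(c3, c1)) = 1 + max(0, 0) = 1
depth(s(t(c1), s(c3, c1))) = 1 + max(1, 1) = 2
depth(s(s(c3, c1), c1)) = 1 + max(1, 0) = 2
depth(t(s(s(c3, c1), c1))) = 1 + depth(s(s(c3, c1), c1)) = 1 + 2 = 3
depth(s(s(t(c1), s(c3, c1)), t(s(s(c3, c1), c1)))) = 1 + max(2, 3) = 4
depth(s(c1, c3)) = 1 + max(0, 0) = 1
depth(s(s(s(t(c1), s(c3, c1)), t(s(s(c3, c1), c1))), s(c1, c3))) = 1 + max(4, 1) = 5
depth(t(s(s(s(t(c1), s(c3, c1)), t(s(s(c3, c1), c1))), s(c1, c3)))) = 1 + depth(s(s(s(t(c1), s(c3, c1)), t(s(s(c3, c1), c1))), s(c1, c3))) = 1 + 5 = 6
depth(s(c3, c3)) = 1 + max(0, 0) = 1
depth(s(s(c3, c3), c1)) = 1 + max(1, 0) = 2
depth(s(t(c1), s(s(c3, c3), c1))) = 1 + max(1, 2) = 3
depth(s(s(t(c1), s(s(c3, c3), c1)), c3)) = 1 + max(3, 0) = 4
depth(t(s(s(t(c1), s(s(c3, c3), c1)), c3))) = 1 + depth(s(s(t(c1), s(s(c3, c3), c1)), c3)) = 1 + 4 = 5
depth(s(t(s(s(t(c1), s(s(c3, c3), c1)), c3)), c3)) = 1 + max(5, 0) = 6
depth(s(t(s(s(s(t(c1), s(c3, c1)), t(s(s(c3, c1), c1))), s(c1, c3))), s(t(s(s(t(c1), s(s(c3, c3), c1)), c3)), c3))) = 1 + max(6, 6) = 7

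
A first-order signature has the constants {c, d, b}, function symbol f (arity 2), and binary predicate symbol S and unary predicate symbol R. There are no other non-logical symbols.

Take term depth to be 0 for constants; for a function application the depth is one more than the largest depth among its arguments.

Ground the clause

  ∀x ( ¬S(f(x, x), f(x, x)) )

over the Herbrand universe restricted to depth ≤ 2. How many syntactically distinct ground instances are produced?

147

Ground terms of depth ≤ 2:
  If N_k denotes the number of depth-≤k ground terms, the 3 constants give N_0 = 3, and each function symbol of arity r contributes N_{k-1}^r new terms at level k: N_k = 3 + N_{k-1}^2.
  N_0 = 3
  N_1 = 3 + 3^2 = 12
  N_2 = 3 + 12^2 = 147
So there are 147 ground terms available for substitution.
The variable x ranges independently over the available ground terms, and distinct assignments produce distinct instances.
Number of ground instances = 147.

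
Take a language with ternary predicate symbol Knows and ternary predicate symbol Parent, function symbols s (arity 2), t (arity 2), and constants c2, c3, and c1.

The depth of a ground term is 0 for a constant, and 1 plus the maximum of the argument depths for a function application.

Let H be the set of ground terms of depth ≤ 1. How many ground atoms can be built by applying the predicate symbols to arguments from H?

18522

First count ground terms of depth ≤ 1.
Let N_k count ground terms of depth at most k. Each non-constant term of depth ≤ k is some function symbol applied to depth-≤(k−1) arguments, giving N_k = 3 + N_{k-1}^2 + N_{k-1}^2.
N_0 = 3
N_1 = 3 + 3^2 + 3^2 = 21
So |H| = 21.
Ground atoms are formed by filling each argument slot of a predicate with a term from H, so an r-ary predicate gives |H|^r atoms:
  Knows: 21^3 = 9261;  Parent: 21^3 = 9261
Total ground atoms: 9261 + 9261 = 18522.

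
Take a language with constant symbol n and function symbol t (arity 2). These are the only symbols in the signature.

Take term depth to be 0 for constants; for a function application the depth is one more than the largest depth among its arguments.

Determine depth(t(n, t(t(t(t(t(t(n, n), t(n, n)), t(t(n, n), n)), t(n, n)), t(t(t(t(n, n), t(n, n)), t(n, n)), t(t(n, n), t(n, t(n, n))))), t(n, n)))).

depth(t(n, n)) = 1 + max(0, 0) = 1
depth(t(t(n, n), t(n, n))) = 1 + max(1, 1) = 2
depth(t(t(n, n), n)) = 1 + max(1, 0) = 2
depth(t(t(t(n, n), t(n, n)), t(t(n, n), n))) = 1 + max(2, 2) = 3
depth(t(t(t(t(n, n), t(n, n)), t(t(n, n), n)), t(n, n))) = 1 + max(3, 1) = 4
depth(t(t(t(n, n), t(n, n)), t(n, n))) = 1 + max(2, 1) = 3
depth(t(n, t(n, n))) = 1 + max(0, 1) = 2
depth(t(t(n, n), t(n, t(n, n)))) = 1 + max(1, 2) = 3
depth(t(t(t(t(n, n), t(n, n)), t(n, n)), t(t(n, n), t(n, t(n, n))))) = 1 + max(3, 3) = 4
depth(t(t(t(t(t(n, n), t(n, n)), t(t(n, n), n)), t(n, n)), t(t(t(t(n, n), t(n, n)), t(n, n)), t(t(n, n), t(n, t(n, n)))))) = 1 + max(4, 4) = 5
depth(t(t(t(t(t(t(n, n), t(n, n)), t(t(n, n), n)), t(n, n)), t(t(t(t(n, n), t(n, n)), t(n, n)), t(t(n, n), t(n, t(n, n))))), t(n, n))) = 1 + max(5, 1) = 6
depth(t(n, t(t(t(t(t(t(n, n), t(n, n)), t(t(n, n), n)), t(n, n)), t(t(t(t(n, n), t(n, n)), t(n, n)), t(t(n, n), t(n, t(n, n))))), t(n, n)))) = 1 + max(0, 6) = 7

7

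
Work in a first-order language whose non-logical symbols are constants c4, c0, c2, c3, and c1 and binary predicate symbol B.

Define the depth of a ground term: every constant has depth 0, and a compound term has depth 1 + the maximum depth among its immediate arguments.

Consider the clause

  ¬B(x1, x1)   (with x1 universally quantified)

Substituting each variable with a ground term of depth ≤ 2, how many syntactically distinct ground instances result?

Ground terms of depth ≤ 2:
  With no function symbols every ground term is a constant, so there are exactly 5 ground terms at every depth bound.
  N_0 = 5
  N_1 = 5
  N_2 = 5
  Explicitly: c4, c0, c2, c3, c1.
So there are 5 ground terms available for substitution.
There is 1 variable to instantiate (x1),  occurring in at least one literal, so different choices give different ground instances.
Number of ground instances = 5.

5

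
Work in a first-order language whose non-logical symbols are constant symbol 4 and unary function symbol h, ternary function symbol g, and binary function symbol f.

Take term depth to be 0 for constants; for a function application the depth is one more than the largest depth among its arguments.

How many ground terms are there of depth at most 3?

621436

Count level by level. With function symbols h/1, g/3, f/2, the terms of depth ≤ k are the 1 constant together with each function applied to depth-≤(k−1) tuples, so N_k = 1 + N_{k-1} + N_{k-1}^3 + N_{k-1}^2.
N_0 = 1
N_1 = 1 + 1 + 1^3 + 1^2 = 4
N_2 = 1 + 4 + 4^3 + 4^2 = 85
N_3 = 1 + 85 + 85^3 + 85^2 = 621436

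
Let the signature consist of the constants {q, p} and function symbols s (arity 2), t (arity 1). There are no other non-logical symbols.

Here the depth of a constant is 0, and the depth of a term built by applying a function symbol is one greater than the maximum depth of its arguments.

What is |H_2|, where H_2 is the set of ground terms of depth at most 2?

Let N_k count ground terms of depth at most k. Each non-constant term of depth ≤ k is some function symbol applied to depth-≤(k−1) arguments, giving N_k = 2 + N_{k-1}^2 + N_{k-1}.
N_0 = 2
N_1 = 2 + 2^2 + 2 = 8
N_2 = 2 + 8^2 + 8 = 74

74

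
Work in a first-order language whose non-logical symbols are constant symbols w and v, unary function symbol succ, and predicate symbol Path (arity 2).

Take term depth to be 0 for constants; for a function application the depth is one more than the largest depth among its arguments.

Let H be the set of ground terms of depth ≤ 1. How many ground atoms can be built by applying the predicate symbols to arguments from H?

16

First count ground terms of depth ≤ 1.
Let N_k count ground terms of depth at most k. Each non-constant term of depth ≤ k is some function symbol applied to depth-≤(k−1) arguments, giving N_k = 2 + N_{k-1}.
N_0 = 2
N_1 = 2 + 2 = 4
Explicitly: w, v, succ(w), succ(v).
So |H| = 4.
Each predicate of arity r yields |H|^r ground atoms (one per choice of an r-tuple from H):
  Path: 4^2 = 16
Total ground atoms: 16.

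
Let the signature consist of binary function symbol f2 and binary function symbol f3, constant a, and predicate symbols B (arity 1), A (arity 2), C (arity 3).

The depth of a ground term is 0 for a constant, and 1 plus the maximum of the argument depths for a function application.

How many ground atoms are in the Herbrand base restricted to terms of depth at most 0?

First count ground terms of depth ≤ 0.
Let N_k = |{terms of depth ≤ k}|. Then N_0 = 1 and N_k = 1 + N_{k-1}^2 + N_{k-1}^2 for k ≥ 1 (one summand per function symbol, arity giving the exponent).
N_0 = 1
Explicitly: a.
So |H| = 1.
Ground atoms are formed by filling each argument slot of a predicate with a term from H, so an r-ary predicate gives |H|^r atoms:
  B: 1;  A: 1^2 = 1;  C: 1^3 = 1
Total ground atoms: 1 + 1 + 1 = 3.

3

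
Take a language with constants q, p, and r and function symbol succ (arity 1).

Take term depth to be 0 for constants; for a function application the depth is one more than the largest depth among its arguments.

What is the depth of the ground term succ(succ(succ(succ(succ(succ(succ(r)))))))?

depth(succ(r)) = 1 + depth(r) = 1 + 0 = 1
depth(succ(succ(r))) = 1 + depth(succ(r)) = 1 + 1 = 2
depth(succ(succ(succ(r)))) = 1 + depth(succ(succ(r))) = 1 + 2 = 3
depth(succ(succ(succ(succ(r))))) = 1 + depth(succ(succ(succ(r)))) = 1 + 3 = 4
depth(succ(succ(succ(succ(succ(r)))))) = 1 + depth(succ(succ(succ(succ(r))))) = 1 + 4 = 5
depth(succ(succ(succ(succ(succ(succ(r))))))) = 1 + depth(succ(succ(succ(succ(succ(r)))))) = 1 + 5 = 6
depth(succ(succ(succ(succ(succ(succ(succ(r)))))))) = 1 + depth(succ(succ(succ(succ(succ(succ(r))))))) = 1 + 6 = 7

7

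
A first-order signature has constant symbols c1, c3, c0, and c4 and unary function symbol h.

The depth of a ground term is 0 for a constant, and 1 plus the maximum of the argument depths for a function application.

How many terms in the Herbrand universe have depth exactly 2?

If N_k denotes the number of depth-≤k ground terms, the 4 constants give N_0 = 4, and each function symbol of arity r contributes N_{k-1}^r new terms at level k: N_k = 4 + N_{k-1}.
N_0 = 4
N_1 = 4 + 4 = 8
N_2 = 4 + 8 = 12
Terms of depth exactly 2: N_2 − N_1 = 12 − 8 = 4.

4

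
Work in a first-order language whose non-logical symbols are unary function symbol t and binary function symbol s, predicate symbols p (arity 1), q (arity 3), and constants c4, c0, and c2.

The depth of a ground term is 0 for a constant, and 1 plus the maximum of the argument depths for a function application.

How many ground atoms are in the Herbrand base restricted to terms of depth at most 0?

First count ground terms of depth ≤ 0.
Let N_k = |{terms of depth ≤ k}|. Then N_0 = 3 and N_k = 3 + N_{k-1} + N_{k-1}^2 for k ≥ 1 (one summand per function symbol, arity giving the exponent).
N_0 = 3
So |H| = 3.
Each predicate of arity r yields |H|^r ground atoms (one per choice of an r-tuple from H):
  p: 3;  q: 3^3 = 27
Total ground atoms: 3 + 27 = 30.

30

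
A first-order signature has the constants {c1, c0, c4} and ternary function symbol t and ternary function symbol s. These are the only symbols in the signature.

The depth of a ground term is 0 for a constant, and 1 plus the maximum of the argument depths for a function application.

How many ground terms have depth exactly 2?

370332

Let N_k count ground terms of depth at most k. Each non-constant term of depth ≤ k is some function symbol applied to depth-≤(k−1) arguments, giving N_k = 3 + N_{k-1}^3 + N_{k-1}^3.
N_0 = 3
N_1 = 3 + 3^3 + 3^3 = 57
N_2 = 3 + 57^3 + 57^3 = 370389
Terms of depth exactly 2: N_2 − N_1 = 370389 − 57 = 370332.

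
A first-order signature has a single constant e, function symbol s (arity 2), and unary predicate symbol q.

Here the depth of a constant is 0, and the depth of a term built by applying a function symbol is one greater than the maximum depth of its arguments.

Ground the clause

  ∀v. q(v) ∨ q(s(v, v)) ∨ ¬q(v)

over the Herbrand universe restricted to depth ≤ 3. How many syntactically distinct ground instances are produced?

26

Ground terms of depth ≤ 3:
  Count level by level. With function symbols s/2, the terms of depth ≤ k are the 1 constant together with each function applied to depth-≤(k−1) tuples, so N_k = 1 + N_{k-1}^2.
  N_0 = 1
  N_1 = 1 + 1^2 = 2
  N_2 = 1 + 2^2 = 5
  N_3 = 1 + 5^2 = 26
So there are 26 ground terms available for substitution.
The clause has 1 distinct variable (v), which appears in the body. In the free term algebra distinct substitutions yield syntactically distinct ground instances.
Number of ground instances = 26.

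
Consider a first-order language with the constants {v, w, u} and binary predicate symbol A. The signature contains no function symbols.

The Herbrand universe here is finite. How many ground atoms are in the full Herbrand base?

9

With no function symbols, the Herbrand universe is just the 3 constants.
Ground atoms per predicate: A: 3^2 = 9.
Herbrand base size = 9 = 9.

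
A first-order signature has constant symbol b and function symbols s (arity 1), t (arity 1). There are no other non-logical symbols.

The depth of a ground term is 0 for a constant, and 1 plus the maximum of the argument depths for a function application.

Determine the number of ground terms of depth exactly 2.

4

Count level by level. With function symbols s/1, t/1, the terms of depth ≤ k are the 1 constant together with each function applied to depth-≤(k−1) tuples, so N_k = 1 + N_{k-1} + N_{k-1}.
N_0 = 1
N_1 = 1 + 1 + 1 = 3
N_2 = 1 + 3 + 3 = 7
Terms of depth exactly 2: N_2 − N_1 = 7 − 3 = 4.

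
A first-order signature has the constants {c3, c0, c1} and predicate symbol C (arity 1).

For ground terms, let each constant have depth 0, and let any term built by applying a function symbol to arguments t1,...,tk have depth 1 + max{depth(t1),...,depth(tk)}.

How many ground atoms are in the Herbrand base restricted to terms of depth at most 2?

3

First count ground terms of depth ≤ 2.
With no function symbols every ground term is a constant, so there are exactly 3 ground terms at every depth bound.
N_0 = 3
N_1 = 3
N_2 = 3
So |H| = 3.
A ground atom is a predicate applied to a tuple of terms from H, so the count is the sum over predicates of |H|^arity:
  C: 3
Total ground atoms: 3.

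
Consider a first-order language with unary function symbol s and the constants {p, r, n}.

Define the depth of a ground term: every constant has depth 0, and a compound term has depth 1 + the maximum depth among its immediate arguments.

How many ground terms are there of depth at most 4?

15

Count level by level. With function symbols s/1, the terms of depth ≤ k are the 3 constants together with each function applied to depth-≤(k−1) tuples, so N_k = 3 + N_{k-1}.
N_0 = 3
N_1 = 3 + 3 = 6
N_2 = 3 + 6 = 9
N_3 = 3 + 9 = 12
N_4 = 3 + 12 = 15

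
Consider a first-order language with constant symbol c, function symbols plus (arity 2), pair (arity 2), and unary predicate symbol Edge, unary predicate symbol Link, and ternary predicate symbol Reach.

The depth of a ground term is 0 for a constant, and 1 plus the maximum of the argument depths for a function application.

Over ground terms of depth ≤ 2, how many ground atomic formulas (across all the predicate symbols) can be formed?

First count ground terms of depth ≤ 2.
If N_k denotes the number of depth-≤k ground terms, the 1 constant gives N_0 = 1, and each function symbol of arity r contributes N_{k-1}^r new terms at level k: N_k = 1 + N_{k-1}^2 + N_{k-1}^2.
N_0 = 1
N_1 = 1 + 1^2 + 1^2 = 3
N_2 = 1 + 3^2 + 3^2 = 19
So |H| = 19.
A ground atom is a predicate applied to a tuple of terms from H, so the count is the sum over predicates of |H|^arity:
  Edge: 19;  Link: 19;  Reach: 19^3 = 6859
Total ground atoms: 19 + 19 + 6859 = 6897.

6897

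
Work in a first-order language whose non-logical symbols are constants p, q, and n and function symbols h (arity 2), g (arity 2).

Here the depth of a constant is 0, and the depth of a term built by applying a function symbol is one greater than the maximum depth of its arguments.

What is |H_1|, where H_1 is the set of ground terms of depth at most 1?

21

Let N_k count ground terms of depth at most k. Each non-constant term of depth ≤ k is some function symbol applied to depth-≤(k−1) arguments, giving N_k = 3 + N_{k-1}^2 + N_{k-1}^2.
N_0 = 3
N_1 = 3 + 3^2 + 3^2 = 21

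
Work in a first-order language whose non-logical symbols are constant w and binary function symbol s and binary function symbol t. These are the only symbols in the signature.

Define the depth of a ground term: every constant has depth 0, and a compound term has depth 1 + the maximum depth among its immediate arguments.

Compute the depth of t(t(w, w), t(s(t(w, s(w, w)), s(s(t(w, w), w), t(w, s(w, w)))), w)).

depth(t(w, w)) = 1 + max(0, 0) = 1
depth(s(w, w)) = 1 + max(0, 0) = 1
depth(t(w, s(w, w))) = 1 + max(0, 1) = 2
depth(s(t(w, w), w)) = 1 + max(1, 0) = 2
depth(s(s(t(w, w), w), t(w, s(w, w)))) = 1 + max(2, 2) = 3
depth(s(t(w, s(w, w)), s(s(t(w, w), w), t(w, s(w, w))))) = 1 + max(2, 3) = 4
depth(t(s(t(w, s(w, w)), s(s(t(w, w), w), t(w, s(w, w)))), w)) = 1 + max(4, 0) = 5
depth(t(t(w, w), t(s(t(w, s(w, w)), s(s(t(w, w), w), t(w, s(w, w)))), w))) = 1 + max(1, 5) = 6

6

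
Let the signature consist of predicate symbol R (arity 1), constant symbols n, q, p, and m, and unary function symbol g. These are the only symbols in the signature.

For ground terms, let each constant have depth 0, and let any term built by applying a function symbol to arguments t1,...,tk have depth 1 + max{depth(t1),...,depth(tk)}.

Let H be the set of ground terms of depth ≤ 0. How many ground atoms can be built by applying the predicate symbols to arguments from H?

4

First count ground terms of depth ≤ 0.
Let N_k count ground terms of depth at most k. Each non-constant term of depth ≤ k is some function symbol applied to depth-≤(k−1) arguments, giving N_k = 4 + N_{k-1}.
N_0 = 4
So |H| = 4.
Each predicate of arity r yields |H|^r ground atoms (one per choice of an r-tuple from H):
  R: 4
Total ground atoms: 4.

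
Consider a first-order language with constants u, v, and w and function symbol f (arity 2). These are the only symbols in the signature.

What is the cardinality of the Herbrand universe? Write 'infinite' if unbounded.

infinite

The signature has at least one function symbol (f, arity 2) and at least one constant (u).
Iterating f gives infinitely many distinct ground terms: u, f(u, u), f(f(u, u), f(u, u)), ...
So the Herbrand universe is infinite.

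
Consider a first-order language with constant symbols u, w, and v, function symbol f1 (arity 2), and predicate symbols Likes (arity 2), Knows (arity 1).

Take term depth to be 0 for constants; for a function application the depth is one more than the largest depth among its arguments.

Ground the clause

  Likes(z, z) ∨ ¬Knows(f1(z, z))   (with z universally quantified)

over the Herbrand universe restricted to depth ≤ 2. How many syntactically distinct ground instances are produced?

Ground terms of depth ≤ 2:
  Let N_k = |{terms of depth ≤ k}|. Then N_0 = 3 and N_k = 3 + N_{k-1}^2 for k ≥ 1 (one summand per function symbol, arity giving the exponent).
  N_0 = 3
  N_1 = 3 + 3^2 = 12
  N_2 = 3 + 12^2 = 147
So there are 147 ground terms available for substitution.
There is 1 variable to instantiate (z),  occurring in at least one literal, so different choices give different ground instances.
Number of ground instances = 147.

147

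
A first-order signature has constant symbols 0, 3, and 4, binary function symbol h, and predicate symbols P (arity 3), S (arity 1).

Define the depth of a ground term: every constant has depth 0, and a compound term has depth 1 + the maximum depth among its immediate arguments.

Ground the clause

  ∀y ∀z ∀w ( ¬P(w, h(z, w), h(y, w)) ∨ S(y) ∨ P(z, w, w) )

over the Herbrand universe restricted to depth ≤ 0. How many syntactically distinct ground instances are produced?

Ground terms of depth ≤ 0:
  Write N_k for the number of ground terms of depth ≤ k. A term of depth ≤ k is either a constant or a function symbol applied to arguments of depth ≤ k−1, so N_k = 3 + N_{k-1}^2.
  N_0 = 3
  Explicitly: 0, 3, 4.
So there are 3 ground terms available for substitution.
There are 3 variables to instantiate (y, z, w), each occurring in at least one literal, so different choices give different ground instances.
Number of ground instances = 3^3 = 27.

27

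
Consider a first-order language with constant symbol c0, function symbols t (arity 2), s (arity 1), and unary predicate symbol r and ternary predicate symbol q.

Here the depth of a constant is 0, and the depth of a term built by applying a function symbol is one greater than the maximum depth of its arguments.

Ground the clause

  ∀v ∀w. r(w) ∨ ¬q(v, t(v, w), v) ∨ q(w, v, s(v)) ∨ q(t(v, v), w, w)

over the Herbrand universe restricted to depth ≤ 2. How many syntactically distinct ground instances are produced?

169

Ground terms of depth ≤ 2:
  Let N_k count ground terms of depth at most k. Each non-constant term of depth ≤ k is some function symbol applied to depth-≤(k−1) arguments, giving N_k = 1 + N_{k-1}^2 + N_{k-1}.
  N_0 = 1
  N_1 = 1 + 1^2 + 1 = 3
  N_2 = 1 + 3^2 + 3 = 13
So there are 13 ground terms available for substitution.
There are 2 variables to instantiate (v, w), each occurring in at least one literal, so different choices give different ground instances.
Number of ground instances = 13^2 = 169.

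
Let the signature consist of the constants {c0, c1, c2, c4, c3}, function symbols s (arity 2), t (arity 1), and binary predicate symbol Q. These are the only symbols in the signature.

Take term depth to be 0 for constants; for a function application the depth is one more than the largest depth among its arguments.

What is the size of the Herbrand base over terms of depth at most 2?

1600225

First count ground terms of depth ≤ 2.
Let N_k = |{terms of depth ≤ k}|. Then N_0 = 5 and N_k = 5 + N_{k-1}^2 + N_{k-1} for k ≥ 1 (one summand per function symbol, arity giving the exponent).
N_0 = 5
N_1 = 5 + 5^2 + 5 = 35
N_2 = 5 + 35^2 + 35 = 1265
So |H| = 1265.
For each predicate symbol, the number of ground atoms is |H| raised to its arity; summing:
  Q: 1265^2 = 1600225
Total ground atoms: 1600225.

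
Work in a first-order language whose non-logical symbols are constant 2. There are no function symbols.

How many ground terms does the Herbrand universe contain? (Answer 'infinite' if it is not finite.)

There are no function symbols, so the only ground term is the single constant.
The Herbrand universe is {2}, finite with 1 element.

1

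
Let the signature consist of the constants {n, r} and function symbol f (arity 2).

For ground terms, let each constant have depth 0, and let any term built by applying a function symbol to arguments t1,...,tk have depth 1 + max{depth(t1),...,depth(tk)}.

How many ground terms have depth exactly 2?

32

If N_k denotes the number of depth-≤k ground terms, the 2 constants give N_0 = 2, and each function symbol of arity r contributes N_{k-1}^r new terms at level k: N_k = 2 + N_{k-1}^2.
N_0 = 2
N_1 = 2 + 2^2 = 6
N_2 = 2 + 6^2 = 38
Terms of depth exactly 2: N_2 − N_1 = 38 − 6 = 32.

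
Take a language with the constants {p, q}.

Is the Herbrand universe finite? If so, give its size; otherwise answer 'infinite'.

There are no function symbols, so every ground term is one of the 2 constants.
The Herbrand universe is {p, q}, which is finite with 2 elements.

2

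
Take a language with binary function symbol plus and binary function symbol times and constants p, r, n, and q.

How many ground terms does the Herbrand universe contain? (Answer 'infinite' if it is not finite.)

infinite

The signature has at least one function symbol (plus, arity 2) and at least one constant (p).
Iterating plus gives infinitely many distinct ground terms: p, plus(p, p), plus(plus(p, p), plus(p, p)), ...
So the Herbrand universe is infinite.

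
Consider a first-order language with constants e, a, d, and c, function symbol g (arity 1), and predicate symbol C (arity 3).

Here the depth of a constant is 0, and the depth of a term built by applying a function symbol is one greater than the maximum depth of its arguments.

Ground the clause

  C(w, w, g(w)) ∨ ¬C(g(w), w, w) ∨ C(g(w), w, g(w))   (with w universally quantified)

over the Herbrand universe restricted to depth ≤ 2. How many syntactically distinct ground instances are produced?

Ground terms of depth ≤ 2:
  Write N_k for the number of ground terms of depth ≤ k. A term of depth ≤ k is either a constant or a function symbol applied to arguments of depth ≤ k−1, so N_k = 4 + N_{k-1}.
  N_0 = 4
  N_1 = 4 + 4 = 8
  N_2 = 4 + 8 = 12
So there are 12 ground terms available for substitution.
There is 1 variable to instantiate (w),  occurring in at least one literal, so different choices give different ground instances.
Number of ground instances = 12.

12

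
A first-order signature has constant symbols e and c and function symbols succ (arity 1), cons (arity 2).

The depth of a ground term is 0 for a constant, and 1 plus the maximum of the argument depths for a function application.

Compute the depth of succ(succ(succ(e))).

3

depth(succ(e)) = 1 + depth(e) = 1 + 0 = 1
depth(succ(succ(e))) = 1 + depth(succ(e)) = 1 + 1 = 2
depth(succ(succ(succ(e)))) = 1 + depth(succ(succ(e))) = 1 + 2 = 3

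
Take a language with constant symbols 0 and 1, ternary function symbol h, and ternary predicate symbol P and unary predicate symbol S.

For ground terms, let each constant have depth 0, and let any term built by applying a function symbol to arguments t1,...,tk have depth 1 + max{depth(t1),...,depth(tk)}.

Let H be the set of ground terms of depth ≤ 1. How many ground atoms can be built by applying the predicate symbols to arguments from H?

First count ground terms of depth ≤ 1.
Write N_k for the number of ground terms of depth ≤ k. A term of depth ≤ k is either a constant or a function symbol applied to arguments of depth ≤ k−1, so N_k = 2 + N_{k-1}^3.
N_0 = 2
N_1 = 2 + 2^3 = 10
Explicitly: 0, 1, h(0, 0, 0), h(0, 0, 1), h(0, 1, 0), h(0, 1, 1), h(1, 0, 0), h(1, 0, 1), h(1, 1, 0), h(1, 1, 1).
So |H| = 10.
A ground atom is a predicate applied to a tuple of terms from H, so the count is the sum over predicates of |H|^arity:
  P: 10^3 = 1000;  S: 10
Total ground atoms: 1000 + 10 = 1010.

1010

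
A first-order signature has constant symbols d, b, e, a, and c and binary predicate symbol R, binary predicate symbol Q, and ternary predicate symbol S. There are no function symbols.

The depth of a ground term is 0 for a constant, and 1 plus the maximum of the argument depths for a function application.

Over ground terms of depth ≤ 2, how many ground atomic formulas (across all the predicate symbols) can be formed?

First count ground terms of depth ≤ 2.
With no function symbols every ground term is a constant, so there are exactly 5 ground terms at every depth bound.
N_0 = 5
N_1 = 5
N_2 = 5
Explicitly: d, b, e, a, c.
So |H| = 5.
Each predicate of arity r yields |H|^r ground atoms (one per choice of an r-tuple from H):
  R: 5^2 = 25;  Q: 5^2 = 25;  S: 5^3 = 125
Total ground atoms: 25 + 25 + 125 = 175.

175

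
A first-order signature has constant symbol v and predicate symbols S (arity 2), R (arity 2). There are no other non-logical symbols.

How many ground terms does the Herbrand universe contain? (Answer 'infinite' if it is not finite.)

1

There are no function symbols, so the only ground term is the single constant.
The Herbrand universe is {v}, finite with 1 element.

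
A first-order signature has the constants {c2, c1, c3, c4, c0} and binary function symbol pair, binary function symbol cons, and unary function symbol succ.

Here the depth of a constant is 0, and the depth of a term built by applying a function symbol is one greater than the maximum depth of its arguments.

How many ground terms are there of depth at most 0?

Write N_k for the number of ground terms of depth ≤ k. A term of depth ≤ k is either a constant or a function symbol applied to arguments of depth ≤ k−1, so N_k = 5 + N_{k-1}^2 + N_{k-1}^2 + N_{k-1}.
N_0 = 5

5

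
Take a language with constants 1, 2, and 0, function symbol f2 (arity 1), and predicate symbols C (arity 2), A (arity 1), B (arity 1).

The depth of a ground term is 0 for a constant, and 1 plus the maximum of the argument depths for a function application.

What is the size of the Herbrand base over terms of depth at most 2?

First count ground terms of depth ≤ 2.
Count level by level. With function symbols f2/1, the terms of depth ≤ k are the 3 constants together with each function applied to depth-≤(k−1) tuples, so N_k = 3 + N_{k-1}.
N_0 = 3
N_1 = 3 + 3 = 6
N_2 = 3 + 6 = 9
Explicitly: 1, 2, 0, f2(1), f2(2), f2(0), f2(f2(1)), f2(f2(2)), f2(f2(0)).
So |H| = 9.
Each predicate of arity r yields |H|^r ground atoms (one per choice of an r-tuple from H):
  C: 9^2 = 81;  A: 9;  B: 9
Total ground atoms: 81 + 9 + 9 = 99.

99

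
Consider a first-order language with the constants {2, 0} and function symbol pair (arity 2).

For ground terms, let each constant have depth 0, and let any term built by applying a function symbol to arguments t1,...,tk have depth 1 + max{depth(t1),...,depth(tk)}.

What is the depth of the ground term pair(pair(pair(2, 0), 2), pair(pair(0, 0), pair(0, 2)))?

depth(pair(2, 0)) = 1 + max(0, 0) = 1
depth(pair(pair(2, 0), 2)) = 1 + max(1, 0) = 2
depth(pair(0, 0)) = 1 + max(0, 0) = 1
depth(pair(0, 2)) = 1 + max(0, 0) = 1
depth(pair(pair(0, 0), pair(0, 2))) = 1 + max(1, 1) = 2
depth(pair(pair(pair(2, 0), 2), pair(pair(0, 0), pair(0, 2)))) = 1 + max(2, 2) = 3

3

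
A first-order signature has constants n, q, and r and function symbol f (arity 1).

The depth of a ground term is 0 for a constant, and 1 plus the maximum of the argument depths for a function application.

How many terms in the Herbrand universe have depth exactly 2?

Count level by level. With function symbols f/1, the terms of depth ≤ k are the 3 constants together with each function applied to depth-≤(k−1) tuples, so N_k = 3 + N_{k-1}.
N_0 = 3
N_1 = 3 + 3 = 6
N_2 = 3 + 6 = 9
Terms of depth exactly 2: N_2 − N_1 = 9 − 6 = 3.

3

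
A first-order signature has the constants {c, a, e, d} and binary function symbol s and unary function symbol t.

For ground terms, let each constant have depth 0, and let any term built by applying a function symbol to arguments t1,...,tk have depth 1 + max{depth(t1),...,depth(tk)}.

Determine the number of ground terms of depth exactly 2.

580

Count level by level. With function symbols s/2, t/1, the terms of depth ≤ k are the 4 constants together with each function applied to depth-≤(k−1) tuples, so N_k = 4 + N_{k-1}^2 + N_{k-1}.
N_0 = 4
N_1 = 4 + 4^2 + 4 = 24
N_2 = 4 + 24^2 + 24 = 604
Terms of depth exactly 2: N_2 − N_1 = 604 − 24 = 580.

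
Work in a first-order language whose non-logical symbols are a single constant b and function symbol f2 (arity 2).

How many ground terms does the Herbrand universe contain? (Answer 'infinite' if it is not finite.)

infinite

The signature has at least one function symbol (f2, arity 2) and at least one constant (b).
Iterating f2 gives infinitely many distinct ground terms: b, f2(b, b), f2(f2(b, b), f2(b, b)), ...
So the Herbrand universe is infinite.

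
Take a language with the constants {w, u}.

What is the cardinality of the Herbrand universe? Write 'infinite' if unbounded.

There are no function symbols, so every ground term is one of the 2 constants.
The Herbrand universe is {w, u}, which is finite with 2 elements.

2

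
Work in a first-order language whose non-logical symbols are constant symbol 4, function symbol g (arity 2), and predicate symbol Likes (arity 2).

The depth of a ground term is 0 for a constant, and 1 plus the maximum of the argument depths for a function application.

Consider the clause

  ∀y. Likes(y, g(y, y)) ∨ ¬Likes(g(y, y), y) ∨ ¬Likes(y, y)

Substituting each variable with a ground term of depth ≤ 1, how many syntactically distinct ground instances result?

2

Ground terms of depth ≤ 1:
  If N_k denotes the number of depth-≤k ground terms, the 1 constant gives N_0 = 1, and each function symbol of arity r contributes N_{k-1}^r new terms at level k: N_k = 1 + N_{k-1}^2.
  N_0 = 1
  N_1 = 1 + 1^2 = 2
  Explicitly: 4, g(4, 4).
So there are 2 ground terms available for substitution.
The clause has 1 distinct variable (y), which appears in the body. In the free term algebra distinct substitutions yield syntactically distinct ground instances.
Number of ground instances = 2.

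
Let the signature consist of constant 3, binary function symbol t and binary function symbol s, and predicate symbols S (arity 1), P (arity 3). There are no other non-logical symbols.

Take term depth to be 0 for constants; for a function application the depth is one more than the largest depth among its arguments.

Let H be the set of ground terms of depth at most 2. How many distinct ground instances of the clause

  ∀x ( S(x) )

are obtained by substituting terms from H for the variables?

Ground terms of depth ≤ 2:
  If N_k denotes the number of depth-≤k ground terms, the 1 constant gives N_0 = 1, and each function symbol of arity r contributes N_{k-1}^r new terms at level k: N_k = 1 + N_{k-1}^2 + N_{k-1}^2.
  N_0 = 1
  N_1 = 1 + 1^2 + 1^2 = 3
  N_2 = 1 + 3^2 + 3^2 = 19
So there are 19 ground terms available for substitution.
The variable x ranges independently over the available ground terms, and distinct assignments produce distinct instances.
Number of ground instances = 19.

19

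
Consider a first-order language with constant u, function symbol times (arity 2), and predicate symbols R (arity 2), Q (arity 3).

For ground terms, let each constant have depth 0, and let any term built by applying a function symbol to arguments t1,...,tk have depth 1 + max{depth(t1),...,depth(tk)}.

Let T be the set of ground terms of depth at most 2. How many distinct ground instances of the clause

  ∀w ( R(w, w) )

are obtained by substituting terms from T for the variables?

Ground terms of depth ≤ 2:
  Let N_k = |{terms of depth ≤ k}|. Then N_0 = 1 and N_k = 1 + N_{k-1}^2 for k ≥ 1 (one summand per function symbol, arity giving the exponent).
  N_0 = 1
  N_1 = 1 + 1^2 = 2
  N_2 = 1 + 2^2 = 5
  Explicitly: u, times(u, u), times(u, times(u, u)), times(times(u, u), u), times(times(u, u), times(u, u)).
So there are 5 ground terms available for substitution.
The clause has 1 distinct variable (w), which appears in the body. In the free term algebra distinct substitutions yield syntactically distinct ground instances.
Number of ground instances = 5.

5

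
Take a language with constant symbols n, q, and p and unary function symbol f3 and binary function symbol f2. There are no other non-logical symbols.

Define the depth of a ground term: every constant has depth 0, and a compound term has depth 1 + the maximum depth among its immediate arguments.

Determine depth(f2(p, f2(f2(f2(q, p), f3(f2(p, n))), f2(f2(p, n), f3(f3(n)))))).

5

depth(f2(q, p)) = 1 + max(0, 0) = 1
depth(f2(p, n)) = 1 + max(0, 0) = 1
depth(f3(f2(p, n))) = 1 + depth(f2(p, n)) = 1 + 1 = 2
depth(f2(f2(q, p), f3(f2(p, n)))) = 1 + max(1, 2) = 3
depth(f3(n)) = 1 + depth(n) = 1 + 0 = 1
depth(f3(f3(n))) = 1 + depth(f3(n)) = 1 + 1 = 2
depth(f2(f2(p, n), f3(f3(n)))) = 1 + max(1, 2) = 3
depth(f2(f2(f2(q, p), f3(f2(p, n))), f2(f2(p, n), f3(f3(n))))) = 1 + max(3, 3) = 4
depth(f2(p, f2(f2(f2(q, p), f3(f2(p, n))), f2(f2(p, n), f3(f3(n)))))) = 1 + max(0, 4) = 5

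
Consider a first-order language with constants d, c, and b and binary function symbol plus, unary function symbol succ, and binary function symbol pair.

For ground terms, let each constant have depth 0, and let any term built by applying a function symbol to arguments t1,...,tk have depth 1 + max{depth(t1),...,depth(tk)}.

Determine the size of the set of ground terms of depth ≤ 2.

1179

Let N_k count ground terms of depth at most k. Each non-constant term of depth ≤ k is some function symbol applied to depth-≤(k−1) arguments, giving N_k = 3 + N_{k-1}^2 + N_{k-1} + N_{k-1}^2.
N_0 = 3
N_1 = 3 + 3^2 + 3 + 3^2 = 24
N_2 = 3 + 24^2 + 24 + 24^2 = 1179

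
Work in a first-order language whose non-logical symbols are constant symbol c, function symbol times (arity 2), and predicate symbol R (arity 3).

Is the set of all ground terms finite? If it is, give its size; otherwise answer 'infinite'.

infinite

The signature has at least one function symbol (times, arity 2) and at least one constant (c).
Iterating times gives infinitely many distinct ground terms: c, times(c, c), times(times(c, c), times(c, c)), ...
So the Herbrand universe is infinite.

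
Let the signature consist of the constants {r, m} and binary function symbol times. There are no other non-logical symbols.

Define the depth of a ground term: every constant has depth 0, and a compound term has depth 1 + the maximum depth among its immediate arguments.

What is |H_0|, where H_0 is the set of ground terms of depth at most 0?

Let N_k count ground terms of depth at most k. Each non-constant term of depth ≤ k is some function symbol applied to depth-≤(k−1) arguments, giving N_k = 2 + N_{k-1}^2.
N_0 = 2

2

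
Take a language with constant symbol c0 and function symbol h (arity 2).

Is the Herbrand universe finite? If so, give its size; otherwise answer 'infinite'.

infinite

The signature has at least one function symbol (h, arity 2) and at least one constant (c0).
Iterating h gives infinitely many distinct ground terms: c0, h(c0, c0), h(h(c0, c0), h(c0, c0)), ...
So the Herbrand universe is infinite.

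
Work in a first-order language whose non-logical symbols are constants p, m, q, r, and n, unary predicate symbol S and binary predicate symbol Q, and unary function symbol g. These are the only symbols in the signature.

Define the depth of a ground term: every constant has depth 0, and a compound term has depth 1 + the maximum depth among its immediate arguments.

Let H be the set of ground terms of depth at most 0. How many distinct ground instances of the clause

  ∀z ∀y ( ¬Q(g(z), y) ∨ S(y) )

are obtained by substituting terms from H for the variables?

Ground terms of depth ≤ 0:
  Count level by level. With function symbols g/1, the terms of depth ≤ k are the 5 constants together with each function applied to depth-≤(k−1) tuples, so N_k = 5 + N_{k-1}.
  N_0 = 5
So there are 5 ground terms available for substitution.
Each of z, y ranges independently over the available ground terms, and distinct assignments produce distinct instances.
Number of ground instances = 5^2 = 25.

25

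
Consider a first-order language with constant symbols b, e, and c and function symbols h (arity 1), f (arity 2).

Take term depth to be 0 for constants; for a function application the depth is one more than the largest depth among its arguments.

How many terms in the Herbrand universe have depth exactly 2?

Let N_k = |{terms of depth ≤ k}|. Then N_0 = 3 and N_k = 3 + N_{k-1} + N_{k-1}^2 for k ≥ 1 (one summand per function symbol, arity giving the exponent).
N_0 = 3
N_1 = 3 + 3 + 3^2 = 15
N_2 = 3 + 15 + 15^2 = 243
Terms of depth exactly 2: N_2 − N_1 = 243 − 15 = 228.

228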